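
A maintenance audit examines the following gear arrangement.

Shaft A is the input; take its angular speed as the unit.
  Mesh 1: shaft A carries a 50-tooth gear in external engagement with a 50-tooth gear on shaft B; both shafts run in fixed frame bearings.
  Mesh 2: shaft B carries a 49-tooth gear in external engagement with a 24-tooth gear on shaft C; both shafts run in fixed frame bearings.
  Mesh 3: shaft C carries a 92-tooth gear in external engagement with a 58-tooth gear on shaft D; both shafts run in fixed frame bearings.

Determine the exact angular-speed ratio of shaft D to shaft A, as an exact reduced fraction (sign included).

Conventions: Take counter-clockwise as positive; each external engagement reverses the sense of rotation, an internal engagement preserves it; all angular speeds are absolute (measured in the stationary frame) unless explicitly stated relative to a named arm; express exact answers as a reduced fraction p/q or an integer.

-1127/348

class = fixed-axis compound train [3 meshes; 3 ratios multiply, 3 sense flips]
mesh 1 [50T→50T]: running ratio 1, sense −
mesh 2 [49T→24T]: running ratio 49/24, sense +
mesh 3 [92T→58T]: running ratio 1127/348, sense −
ω_out/ω_in = -1127/348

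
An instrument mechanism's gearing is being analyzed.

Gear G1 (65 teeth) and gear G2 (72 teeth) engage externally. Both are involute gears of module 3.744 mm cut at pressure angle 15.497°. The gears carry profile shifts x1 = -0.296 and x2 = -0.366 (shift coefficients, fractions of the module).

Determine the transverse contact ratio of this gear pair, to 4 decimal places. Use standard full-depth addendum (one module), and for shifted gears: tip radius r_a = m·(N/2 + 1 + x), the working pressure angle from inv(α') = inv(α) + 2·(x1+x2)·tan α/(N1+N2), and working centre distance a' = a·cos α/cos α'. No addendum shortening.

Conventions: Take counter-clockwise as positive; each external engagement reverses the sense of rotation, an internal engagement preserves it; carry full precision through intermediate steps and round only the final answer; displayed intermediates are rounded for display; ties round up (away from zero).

topology: single-mesh involute geometry — m = 3.744, 65T/72T pair
base radii: r_b1 = 117.256256, r_b2 = 129.883853
tip radii: r_a1 = 124.315776, r_a2 = 137.157696
inv(α') = inv(15.497°) + 2·(-0.296-0.366)·tan α/(65+72) = 0.00411490  ⇒  α' = 13.14821°
a' = a·cos α / cos α' = 256.4640·cos 15.497°/cos 13.14821° = 253.793326
action lengths: √(r_a1²−r_b1²) = 41.296278, √(r_a2²−r_b2²) = 44.072875
base pitch p_b = π·m·cos α = 11.334504
CR = (41.296278 + 44.072875 − 253.793326·sin 13.14821°)/11.334504 = 2.438446
contact ratio ≈ 2.4384

2.4384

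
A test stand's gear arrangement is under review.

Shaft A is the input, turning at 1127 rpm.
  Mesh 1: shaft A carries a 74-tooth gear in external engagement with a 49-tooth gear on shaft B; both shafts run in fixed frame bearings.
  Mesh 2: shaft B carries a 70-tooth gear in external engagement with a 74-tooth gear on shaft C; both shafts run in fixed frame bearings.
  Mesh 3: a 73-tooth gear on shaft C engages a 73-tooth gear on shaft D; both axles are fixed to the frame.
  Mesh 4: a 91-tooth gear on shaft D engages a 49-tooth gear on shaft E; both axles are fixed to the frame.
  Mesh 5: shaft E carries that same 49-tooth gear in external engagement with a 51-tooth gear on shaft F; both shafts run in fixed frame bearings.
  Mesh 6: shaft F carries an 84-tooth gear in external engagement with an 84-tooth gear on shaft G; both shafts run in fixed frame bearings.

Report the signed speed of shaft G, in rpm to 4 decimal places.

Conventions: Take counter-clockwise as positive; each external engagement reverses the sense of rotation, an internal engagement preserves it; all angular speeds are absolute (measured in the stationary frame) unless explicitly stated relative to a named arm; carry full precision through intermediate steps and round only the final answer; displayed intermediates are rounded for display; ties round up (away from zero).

+2872.7451 rpm

class = fixed-axis compound train [6 meshes; 6 ratios multiply, 6 sense flips]
mesh 1 [74T→49T]: ω = 1127.0000×74/49 = 1702.0000 rpm, sense flips to −
mesh 2 [70T→74T]: ω = 1702.0000×70/74 = 1610.0000 rpm, sense flips to +
mesh 3 [73T→73T]: ω = 1610.0000×73/73 = 1610.0000 rpm, sense flips to −
mesh 4 [91T→49T]: ω = 1610.0000×91/49 = 2990.0000 rpm, sense flips to +
mesh 5 [49T→51T]: ω = 2990.0000×49/51 = 2872.7451 rpm, sense flips to −
mesh 6 [84T→84T]: ω = 2872.7451×84/84 = 2872.7451 rpm, sense flips to +
signed output speed = +2872.7451 rpm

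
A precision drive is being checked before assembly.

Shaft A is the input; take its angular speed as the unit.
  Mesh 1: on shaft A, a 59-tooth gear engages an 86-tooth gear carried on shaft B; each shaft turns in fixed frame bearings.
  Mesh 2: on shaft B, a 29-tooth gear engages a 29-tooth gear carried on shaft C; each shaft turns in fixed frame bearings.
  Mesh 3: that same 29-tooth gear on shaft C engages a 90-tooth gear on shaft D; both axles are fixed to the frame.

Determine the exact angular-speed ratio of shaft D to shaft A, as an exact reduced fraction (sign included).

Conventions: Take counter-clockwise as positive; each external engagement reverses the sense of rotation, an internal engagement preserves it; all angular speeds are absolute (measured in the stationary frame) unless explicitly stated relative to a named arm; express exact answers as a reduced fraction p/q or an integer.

class = fixed-axis compound train [3 meshes; 3 ratios multiply, 3 sense flips]
mesh 1 [59T→86T]: running ratio 59/86, sense −
mesh 2 [29T→29T]: running ratio 59/86, sense +
mesh 3 [29T→90T]: running ratio 1711/7740, sense −
ω_out/ω_in = -1711/7740

-1711/7740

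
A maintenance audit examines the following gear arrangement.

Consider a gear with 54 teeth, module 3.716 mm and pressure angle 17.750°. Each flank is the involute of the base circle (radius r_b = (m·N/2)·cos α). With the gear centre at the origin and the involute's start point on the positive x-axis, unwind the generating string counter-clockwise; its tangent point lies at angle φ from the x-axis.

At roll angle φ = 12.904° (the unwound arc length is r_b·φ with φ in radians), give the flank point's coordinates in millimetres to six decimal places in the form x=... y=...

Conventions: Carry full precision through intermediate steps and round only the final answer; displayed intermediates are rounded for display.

x=97.948561 y=0.362023

class = single-mesh tooth geometry [base-circle involute, m = 3.716, 54T]
pitch radius r_p = m·N/2 = 3.716·54/2 = 100.332000
base radius r_b = r_p·cos α = 100.332000·cos 17.750° = 95.555775
roll angle φ = 12.904° = 0.22521729 rad
x = r_b·(cos φ + φ·sin φ) = 97.948561
y = r_b·(sin φ − φ·cos φ) = 0.362023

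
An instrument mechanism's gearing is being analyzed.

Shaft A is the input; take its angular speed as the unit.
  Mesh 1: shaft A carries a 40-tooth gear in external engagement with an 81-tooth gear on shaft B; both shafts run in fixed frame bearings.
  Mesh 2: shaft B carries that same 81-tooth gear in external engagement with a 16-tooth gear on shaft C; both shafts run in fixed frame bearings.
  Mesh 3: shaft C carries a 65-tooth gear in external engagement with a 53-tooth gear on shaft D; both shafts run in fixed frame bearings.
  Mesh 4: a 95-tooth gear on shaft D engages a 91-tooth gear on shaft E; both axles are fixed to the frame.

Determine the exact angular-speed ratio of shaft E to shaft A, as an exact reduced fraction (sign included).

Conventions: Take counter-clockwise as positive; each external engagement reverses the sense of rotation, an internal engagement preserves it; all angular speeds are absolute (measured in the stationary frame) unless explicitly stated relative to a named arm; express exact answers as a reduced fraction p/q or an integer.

class = fixed-axis compound train [4 meshes; 4 ratios multiply, 4 sense flips]
mesh 1 [40T→81T]: running ratio 40/81, sense −
mesh 2 [81T→16T]: running ratio 5/2, sense +
mesh 3 [65T→53T]: running ratio 325/106, sense −
mesh 4 [95T→91T]: running ratio 2375/742, sense +
ω_out/ω_in = 2375/742

2375/742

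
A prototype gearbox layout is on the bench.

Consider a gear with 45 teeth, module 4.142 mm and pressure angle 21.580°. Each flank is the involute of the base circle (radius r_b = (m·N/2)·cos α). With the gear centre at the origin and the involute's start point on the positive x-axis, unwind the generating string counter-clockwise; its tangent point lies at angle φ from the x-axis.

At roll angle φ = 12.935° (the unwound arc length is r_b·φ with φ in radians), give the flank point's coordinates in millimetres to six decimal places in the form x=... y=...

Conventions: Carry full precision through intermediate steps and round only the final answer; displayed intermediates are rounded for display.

x=88.842886 y=0.330694

class = single-mesh tooth geometry [base-circle involute, m = 4.142, 45T]
pitch radius r_p = m·N/2 = 4.142·45/2 = 93.195000
base radius r_b = r_p·cos α = 93.195000·cos 21.580° = 86.662490
roll angle φ = 12.935° = 0.22575834 rad
x = r_b·(cos φ + φ·sin φ) = 88.842886
y = r_b·(sin φ − φ·cos φ) = 0.330694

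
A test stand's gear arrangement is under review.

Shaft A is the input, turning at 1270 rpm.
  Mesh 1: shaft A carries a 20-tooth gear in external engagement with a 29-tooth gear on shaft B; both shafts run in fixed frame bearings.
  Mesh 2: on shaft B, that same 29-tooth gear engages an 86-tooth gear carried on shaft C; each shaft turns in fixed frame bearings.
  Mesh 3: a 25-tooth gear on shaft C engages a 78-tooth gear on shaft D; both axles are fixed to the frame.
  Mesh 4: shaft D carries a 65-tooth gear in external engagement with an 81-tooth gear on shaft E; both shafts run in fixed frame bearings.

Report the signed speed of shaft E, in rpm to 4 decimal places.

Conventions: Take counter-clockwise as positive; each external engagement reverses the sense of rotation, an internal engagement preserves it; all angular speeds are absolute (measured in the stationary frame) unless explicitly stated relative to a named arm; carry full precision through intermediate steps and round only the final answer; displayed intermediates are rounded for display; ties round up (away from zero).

+75.9642 rpm

topology: fixed-axis compound train — 4 meshes, A→E
mesh 1 [20T→29T]: ω = 1270.0000×20/29 = 875.8621 rpm, sense flips to −
mesh 2 [29T→86T]: ω = 875.8621×29/86 = 295.3488 rpm, sense flips to +
mesh 3 [25T→78T]: ω = 295.3488×25/78 = 94.6631 rpm, sense flips to −
mesh 4 [65T→81T]: ω = 94.6631×65/81 = 75.9642 rpm, sense flips to +
signed output speed = +75.9642 rpm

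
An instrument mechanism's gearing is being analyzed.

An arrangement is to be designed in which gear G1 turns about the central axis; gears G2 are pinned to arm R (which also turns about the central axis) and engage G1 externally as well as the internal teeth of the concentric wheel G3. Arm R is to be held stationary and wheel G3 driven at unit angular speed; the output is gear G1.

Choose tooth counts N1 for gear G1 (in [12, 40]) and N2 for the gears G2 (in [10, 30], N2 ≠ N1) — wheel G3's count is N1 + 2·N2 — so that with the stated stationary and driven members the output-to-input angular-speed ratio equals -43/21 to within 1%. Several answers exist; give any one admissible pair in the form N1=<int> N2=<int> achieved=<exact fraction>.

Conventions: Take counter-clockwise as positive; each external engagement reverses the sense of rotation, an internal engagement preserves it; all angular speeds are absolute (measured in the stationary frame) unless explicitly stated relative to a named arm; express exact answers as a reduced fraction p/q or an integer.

N1=21 N2=11 achieved=-43/21

design class (target -43/21): planetary set
Willis with ω_arm = 0: ω_sun/ω_ring = −N3/N1; set equal to -43/21  ⇒  N3/N1 = −(-43/21) = 43/21
N3 = N1 + 2·N2  ⇒  N2/N1 = (N3/N1 − 1)/2 = (43/21 − 1)/2 = 11/21
smallest multiple with N1 ≥ 12 and N2 ≥ 10: k = 1  ⇒  N1 = 1·21 = 21, N2 = 1·11 = 11 (N1 ≤ 40, N2 ≤ 30, N2 ≠ N1 ✓), N3 = 21 + 2·11 = 43
check: −N3/N1 with N1 = 21, N3 = 43 gives -43/21; |achieved − target| = 0 ≤ 43/2100 ✓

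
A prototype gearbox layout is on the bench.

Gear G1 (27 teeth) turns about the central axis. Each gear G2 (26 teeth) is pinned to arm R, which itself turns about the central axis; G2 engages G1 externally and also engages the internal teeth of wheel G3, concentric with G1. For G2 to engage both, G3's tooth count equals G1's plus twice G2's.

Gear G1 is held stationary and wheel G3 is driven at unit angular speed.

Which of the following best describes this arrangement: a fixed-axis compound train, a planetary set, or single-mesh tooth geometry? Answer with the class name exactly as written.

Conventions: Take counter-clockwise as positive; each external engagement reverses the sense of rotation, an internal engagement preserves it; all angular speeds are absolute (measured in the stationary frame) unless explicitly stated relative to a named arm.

planetary set

planetary set (27T centre, 26T on arm, 79T internal) — Willis relation
classification: planetary set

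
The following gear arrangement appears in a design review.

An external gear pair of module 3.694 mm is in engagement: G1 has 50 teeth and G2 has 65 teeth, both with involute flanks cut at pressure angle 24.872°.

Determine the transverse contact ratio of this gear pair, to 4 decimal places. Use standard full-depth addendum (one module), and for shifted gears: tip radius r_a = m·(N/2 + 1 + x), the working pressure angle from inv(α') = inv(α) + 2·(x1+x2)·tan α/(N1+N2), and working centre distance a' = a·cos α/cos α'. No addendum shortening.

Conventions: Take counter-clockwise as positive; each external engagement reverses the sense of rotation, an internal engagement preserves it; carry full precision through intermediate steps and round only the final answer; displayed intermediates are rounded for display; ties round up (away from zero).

1.5535

single-mesh involute tooth geometry (50T engaging 65T at module 3.694)
base radii: r_b1 = 83.784506, r_b2 = 108.919858
tip radii: r_a1 = 96.044000, r_a2 = 123.749000
no profile shift: α' = α, a' = a
action lengths: √(r_a1²−r_b1²) = 46.953237, √(r_a2²−r_b2²) = 58.739080
base pitch p_b = π·m·cos α = 10.528672
CR = (46.953237 + 58.739080 − 212.405000·sin 24.87200°)/10.528672 = 1.553507
contact ratio ≈ 1.5535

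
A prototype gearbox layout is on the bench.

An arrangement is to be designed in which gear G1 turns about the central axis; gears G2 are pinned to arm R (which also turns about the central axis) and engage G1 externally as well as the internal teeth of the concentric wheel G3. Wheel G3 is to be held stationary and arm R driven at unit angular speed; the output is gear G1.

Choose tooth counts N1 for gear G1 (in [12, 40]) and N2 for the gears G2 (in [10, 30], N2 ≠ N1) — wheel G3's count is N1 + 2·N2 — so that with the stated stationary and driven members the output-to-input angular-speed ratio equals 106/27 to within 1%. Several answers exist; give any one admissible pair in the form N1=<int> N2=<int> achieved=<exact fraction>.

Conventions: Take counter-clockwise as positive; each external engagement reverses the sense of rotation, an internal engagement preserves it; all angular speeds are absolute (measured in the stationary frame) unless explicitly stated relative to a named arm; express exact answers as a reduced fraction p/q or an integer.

class = planetary set [ratio 106/27 wanted; Willis about the carrier]
Willis with ω_ring = 0: ω_sun/ω_arm = (N1+N3)/N1; set equal to 106/27  ⇒  N3/N1 = 106/27 − 1 = 79/27
N3 = N1 + 2·N2  ⇒  N2/N1 = (N3/N1 − 1)/2 = (79/27 − 1)/2 = 26/27
smallest multiple with N1 ≥ 12 and N2 ≥ 10: k = 1  ⇒  N1 = 1·27 = 27, N2 = 1·26 = 26 (N1 ≤ 40, N2 ≤ 30, N2 ≠ N1 ✓), N3 = 27 + 2·26 = 79
check: (N1+N3)/N1 with N1 = 27, N3 = 79 gives 106/27; |achieved − target| = 0 ≤ 53/1350 ✓

N1=27 N2=26 achieved=106/27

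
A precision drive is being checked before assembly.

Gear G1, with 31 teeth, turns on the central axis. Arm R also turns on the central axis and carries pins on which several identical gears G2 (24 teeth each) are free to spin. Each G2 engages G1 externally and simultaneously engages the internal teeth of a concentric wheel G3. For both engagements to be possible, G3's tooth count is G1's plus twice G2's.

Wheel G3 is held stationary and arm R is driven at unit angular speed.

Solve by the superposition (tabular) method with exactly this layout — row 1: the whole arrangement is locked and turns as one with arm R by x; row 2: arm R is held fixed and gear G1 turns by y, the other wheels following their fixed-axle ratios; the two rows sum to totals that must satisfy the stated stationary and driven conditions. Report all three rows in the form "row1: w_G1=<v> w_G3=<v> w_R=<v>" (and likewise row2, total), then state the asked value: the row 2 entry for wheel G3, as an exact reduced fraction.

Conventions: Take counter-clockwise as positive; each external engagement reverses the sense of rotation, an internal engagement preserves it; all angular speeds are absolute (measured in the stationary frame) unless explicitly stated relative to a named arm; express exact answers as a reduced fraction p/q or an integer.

row1: w_G1=1 w_G3=1 w_R=1
row2: w_G1=79/31 w_G3=-1 w_R=0
total: w_G1=110/31 w_G3=0 w_R=1
asked value: -1

topology: planetary set — G1 31T / G2 24T / G3 79T, arm = carrier (Willis)
superposition row 1 [locked train]: every member turns x
row 2 (arm held, sun turns y): ω_ring = −(31/79)·y, ω_arm = 0
boundary: total ω_ring = x − (31/79)·y = 0 and total ω_arm = x = 1  ⇒  y = 79/31, x = 1
row 2 ring = −(31/79)·79/31 = -1
totals (row 1 + row 2): sun 1 + 79/31 = 110/31, ring 1 + (-1) = 0, arm 1 + 0 = 1
asked cell (row2, ring) = -1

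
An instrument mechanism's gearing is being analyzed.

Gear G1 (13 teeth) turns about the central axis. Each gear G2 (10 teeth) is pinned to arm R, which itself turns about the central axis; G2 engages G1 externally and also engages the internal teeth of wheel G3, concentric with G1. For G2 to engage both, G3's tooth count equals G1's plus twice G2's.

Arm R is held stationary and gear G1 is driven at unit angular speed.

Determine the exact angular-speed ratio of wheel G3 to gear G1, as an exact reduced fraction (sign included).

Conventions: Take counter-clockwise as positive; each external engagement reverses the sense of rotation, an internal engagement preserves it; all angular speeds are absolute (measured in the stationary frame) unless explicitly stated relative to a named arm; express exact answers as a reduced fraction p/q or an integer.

topology: planetary set — G1 13T / G2 10T / G3 33T, arm = carrier (Willis)
ring teeth: 13 + 2·10 = 33
13(ω_sun−ω_arm) = −33(ω_ring−ω_arm),  ω_arm = 0, ω_sun = 1
ω_ring = 0 − (13/33)(1−0) = -13/33
ω_out/ω_in = -13/33

-13/33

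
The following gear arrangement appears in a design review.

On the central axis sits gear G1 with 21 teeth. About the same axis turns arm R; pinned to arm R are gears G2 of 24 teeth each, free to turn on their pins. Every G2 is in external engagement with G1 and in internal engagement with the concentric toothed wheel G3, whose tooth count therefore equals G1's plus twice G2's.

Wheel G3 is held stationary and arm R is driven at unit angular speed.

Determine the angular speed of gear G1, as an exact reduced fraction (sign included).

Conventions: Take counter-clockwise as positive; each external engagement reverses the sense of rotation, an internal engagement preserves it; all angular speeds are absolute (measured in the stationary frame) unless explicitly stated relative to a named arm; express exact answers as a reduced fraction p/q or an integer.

planetary set (21T centre, 24T on arm, 69T internal) — Willis relation
ring teeth: 21 + 2·24 = 69
21(ω_sun−ω_arm) = −69(ω_ring−ω_arm),  ω_ring = 0, ω_arm = 1
ω_sun = 1 − (69/21)(0−1) = 30/7
exact speed ratio = 30/7

30/7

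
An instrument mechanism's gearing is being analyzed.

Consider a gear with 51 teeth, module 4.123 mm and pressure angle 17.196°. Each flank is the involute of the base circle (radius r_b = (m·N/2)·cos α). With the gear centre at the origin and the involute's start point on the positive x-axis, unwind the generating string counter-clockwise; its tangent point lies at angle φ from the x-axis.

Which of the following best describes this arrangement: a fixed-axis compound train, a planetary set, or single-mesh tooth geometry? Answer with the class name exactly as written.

class = single-mesh tooth geometry [base-circle involute, m = 4.123, 51T]
classification: single-mesh tooth geometry

single-mesh tooth geometry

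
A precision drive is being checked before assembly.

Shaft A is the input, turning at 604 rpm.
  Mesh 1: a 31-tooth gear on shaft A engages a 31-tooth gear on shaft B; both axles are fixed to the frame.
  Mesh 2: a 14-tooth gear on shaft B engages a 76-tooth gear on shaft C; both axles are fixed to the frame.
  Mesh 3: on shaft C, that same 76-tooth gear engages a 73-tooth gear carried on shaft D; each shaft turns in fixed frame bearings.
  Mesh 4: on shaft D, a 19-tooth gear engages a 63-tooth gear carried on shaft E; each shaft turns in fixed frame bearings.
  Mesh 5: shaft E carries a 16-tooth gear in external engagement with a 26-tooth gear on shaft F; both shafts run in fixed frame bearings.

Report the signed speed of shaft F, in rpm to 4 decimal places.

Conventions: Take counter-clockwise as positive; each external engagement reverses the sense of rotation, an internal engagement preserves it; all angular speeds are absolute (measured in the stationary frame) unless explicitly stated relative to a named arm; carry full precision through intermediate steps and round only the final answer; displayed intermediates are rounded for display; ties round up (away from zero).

-21.4982 rpm

class = fixed-axis compound train [5 meshes; 5 ratios multiply, 5 sense flips]
mesh 1 [31T→31T]: ω = 604.0000×31/31 = 604.0000 rpm, sense flips to −
mesh 2 [14T→76T]: ω = 604.0000×14/76 = 111.2632 rpm, sense flips to +
mesh 3 [76T→73T]: ω = 111.2632×76/73 = 115.8356 rpm, sense flips to −
mesh 4 [19T→63T]: ω = 115.8356×19/63 = 34.9346 rpm, sense flips to +
mesh 5 [16T→26T]: ω = 34.9346×16/26 = 21.4982 rpm, sense flips to −
signed output speed = -21.4982 rpm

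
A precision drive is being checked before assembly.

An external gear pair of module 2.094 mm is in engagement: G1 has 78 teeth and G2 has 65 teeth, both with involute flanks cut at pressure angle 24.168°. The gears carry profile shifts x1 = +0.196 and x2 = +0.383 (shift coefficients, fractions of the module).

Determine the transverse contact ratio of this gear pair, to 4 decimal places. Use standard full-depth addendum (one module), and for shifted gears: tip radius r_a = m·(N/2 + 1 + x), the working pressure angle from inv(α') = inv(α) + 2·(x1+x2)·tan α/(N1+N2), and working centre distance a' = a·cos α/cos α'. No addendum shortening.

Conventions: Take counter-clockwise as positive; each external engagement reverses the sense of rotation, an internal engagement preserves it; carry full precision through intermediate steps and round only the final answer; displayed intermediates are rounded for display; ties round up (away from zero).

1.5567

topology: single-mesh involute geometry — m = 2.094, 78T/65T pair
base radii: r_b1 = 74.507887, r_b2 = 62.089906
tip radii: r_a1 = 84.170424, r_a2 = 70.951002
inv(α') = inv(24.168°) + 2·(+0.196+0.383)·tan α/(78+65) = 0.03056941  ⇒  α' = 25.15543°
a' = a·cos α / cos α' = 149.7210·cos 24.168°/cos 25.15543° = 150.910443
action lengths: √(r_a1²−r_b1²) = 39.156546, √(r_a2²−r_b2²) = 34.334943
base pitch p_b = π·m·cos α = 6.001883
CR = (39.156546 + 34.334943 − 150.910443·sin 25.15543°)/6.001883 = 1.556709
contact ratio ≈ 1.5567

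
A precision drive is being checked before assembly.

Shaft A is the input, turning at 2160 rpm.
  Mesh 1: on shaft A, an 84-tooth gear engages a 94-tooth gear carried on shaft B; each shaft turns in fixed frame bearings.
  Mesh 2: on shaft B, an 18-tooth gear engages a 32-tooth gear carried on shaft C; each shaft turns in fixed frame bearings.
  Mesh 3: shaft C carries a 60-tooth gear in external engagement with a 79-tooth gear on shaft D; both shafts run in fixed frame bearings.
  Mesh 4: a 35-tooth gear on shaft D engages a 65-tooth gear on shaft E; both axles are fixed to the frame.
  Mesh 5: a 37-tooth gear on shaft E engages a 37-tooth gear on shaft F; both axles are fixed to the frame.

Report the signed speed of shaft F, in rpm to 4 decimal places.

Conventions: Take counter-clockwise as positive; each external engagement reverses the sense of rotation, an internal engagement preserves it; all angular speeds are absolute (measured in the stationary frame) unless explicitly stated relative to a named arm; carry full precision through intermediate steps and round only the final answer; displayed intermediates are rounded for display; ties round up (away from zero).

-444.0241 rpm

5-mesh fixed-axis compound train (all bearings frame-fixed)
mesh 1 [84T→94T]: ω = 2160.0000×84/94 = 1930.2128 rpm, sense flips to −
mesh 2 [18T→32T]: ω = 1930.2128×18/32 = 1085.7447 rpm, sense flips to +
mesh 3 [60T→79T]: ω = 1085.7447×60/79 = 824.6162 rpm, sense flips to −
mesh 4 [35T→65T]: ω = 824.6162×35/65 = 444.0241 rpm, sense flips to +
mesh 5 [37T→37T]: ω = 444.0241×37/37 = 444.0241 rpm, sense flips to −
signed output speed = -444.0241 rpm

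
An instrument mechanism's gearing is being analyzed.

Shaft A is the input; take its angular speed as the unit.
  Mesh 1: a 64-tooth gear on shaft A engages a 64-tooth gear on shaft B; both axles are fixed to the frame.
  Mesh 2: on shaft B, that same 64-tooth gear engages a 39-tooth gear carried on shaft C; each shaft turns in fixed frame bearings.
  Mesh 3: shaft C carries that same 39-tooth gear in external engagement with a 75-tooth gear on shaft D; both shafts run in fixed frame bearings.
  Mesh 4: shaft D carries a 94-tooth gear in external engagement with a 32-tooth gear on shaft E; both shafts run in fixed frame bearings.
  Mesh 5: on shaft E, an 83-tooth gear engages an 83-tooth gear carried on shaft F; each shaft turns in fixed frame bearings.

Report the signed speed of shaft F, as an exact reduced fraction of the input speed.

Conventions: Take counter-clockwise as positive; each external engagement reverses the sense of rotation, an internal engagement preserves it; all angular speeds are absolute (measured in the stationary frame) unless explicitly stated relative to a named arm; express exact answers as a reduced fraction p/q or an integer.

5-mesh fixed-axis compound train (all bearings frame-fixed)
mesh 1 [64T→64T]: |ω|/ω_in = 1×64/64 = 1, sense flips to −
mesh 2 [64T→39T]: |ω|/ω_in = 1×64/39 = 64/39, sense flips to +
mesh 3 [39T→75T]: |ω|/ω_in = (64/39)×39/75 = 64/75, sense flips to −
mesh 4 [94T→32T]: |ω|/ω_in = (64/75)×94/32 = 188/75, sense flips to +
mesh 5 [83T→83T]: |ω|/ω_in = (188/75)×83/83 = 188/75, sense flips to −
signed output speed (× input speed) = -188/75

-188/75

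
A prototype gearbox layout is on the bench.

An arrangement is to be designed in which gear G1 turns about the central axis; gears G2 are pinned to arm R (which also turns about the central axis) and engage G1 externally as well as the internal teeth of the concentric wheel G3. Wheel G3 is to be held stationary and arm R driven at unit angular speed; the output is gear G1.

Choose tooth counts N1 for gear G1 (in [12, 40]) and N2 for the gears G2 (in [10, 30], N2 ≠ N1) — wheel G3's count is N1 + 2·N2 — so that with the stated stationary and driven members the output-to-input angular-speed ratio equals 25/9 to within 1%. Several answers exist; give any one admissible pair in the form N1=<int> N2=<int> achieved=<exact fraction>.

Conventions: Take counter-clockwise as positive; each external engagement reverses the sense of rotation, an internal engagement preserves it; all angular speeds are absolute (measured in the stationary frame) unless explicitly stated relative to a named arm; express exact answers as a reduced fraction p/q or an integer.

N1=36 N2=14 achieved=25/9

class = planetary set [ratio 25/9 wanted; Willis about the carrier]
Willis with ω_ring = 0: ω_sun/ω_arm = (N1+N3)/N1; set equal to 25/9  ⇒  N3/N1 = 25/9 − 1 = 16/9
N3 = N1 + 2·N2  ⇒  N2/N1 = (N3/N1 − 1)/2 = (16/9 − 1)/2 = 7/18
smallest multiple with N1 ≥ 12 and N2 ≥ 10: k = 2  ⇒  N1 = 2·18 = 36, N2 = 2·7 = 14 (N1 ≤ 40, N2 ≤ 30, N2 ≠ N1 ✓), N3 = 36 + 2·14 = 64
check: (N1+N3)/N1 with N1 = 36, N3 = 64 gives 25/9; |achieved − target| = 0 ≤ 1/36 ✓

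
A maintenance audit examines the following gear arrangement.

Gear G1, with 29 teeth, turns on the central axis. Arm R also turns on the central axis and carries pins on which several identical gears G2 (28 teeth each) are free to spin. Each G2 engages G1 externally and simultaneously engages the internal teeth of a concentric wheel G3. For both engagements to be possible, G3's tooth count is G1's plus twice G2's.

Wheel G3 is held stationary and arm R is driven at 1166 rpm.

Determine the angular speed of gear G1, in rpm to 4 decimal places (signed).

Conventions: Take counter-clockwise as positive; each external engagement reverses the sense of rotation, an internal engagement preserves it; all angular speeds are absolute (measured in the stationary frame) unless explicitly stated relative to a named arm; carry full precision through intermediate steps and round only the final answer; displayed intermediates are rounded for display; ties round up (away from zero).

+4583.5862 rpm

class = planetary set [G3 = 29+2·28 = 85; Willis about the carrier]
normalise by the input: solve with ω_arm = 1, then scale by 1166 rpm
ring teeth: 29 + 2·28 = 85
29(ω_sun−ω_arm) = −85(ω_ring−ω_arm),  ω_ring = 0, ω_arm = 1
ω_sun = 1 − (85/29)(0−1) = 114/29
scale: ω_sun = 114/29 × 1166 rpm = +4583.5862 rpm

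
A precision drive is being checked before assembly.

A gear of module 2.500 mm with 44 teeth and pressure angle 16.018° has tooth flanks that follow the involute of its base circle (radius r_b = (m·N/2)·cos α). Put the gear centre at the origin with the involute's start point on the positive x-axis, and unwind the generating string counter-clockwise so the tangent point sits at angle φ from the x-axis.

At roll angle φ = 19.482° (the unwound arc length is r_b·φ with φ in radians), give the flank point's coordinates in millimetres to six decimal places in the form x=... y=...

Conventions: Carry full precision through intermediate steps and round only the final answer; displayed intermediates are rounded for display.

x=55.832887 y=0.684774

topology: single-mesh involute geometry — m = 2.500, N = 44
pitch radius r_p = m·N/2 = 2.500·44/2 = 55.000000
base radius r_b = r_p·cos α = 55.000000·cos 16.018° = 52.864628
roll angle φ = 19.482° = 0.34002504 rad
x = r_b·(cos φ + φ·sin φ) = 55.832887
y = r_b·(sin φ − φ·cos φ) = 0.684774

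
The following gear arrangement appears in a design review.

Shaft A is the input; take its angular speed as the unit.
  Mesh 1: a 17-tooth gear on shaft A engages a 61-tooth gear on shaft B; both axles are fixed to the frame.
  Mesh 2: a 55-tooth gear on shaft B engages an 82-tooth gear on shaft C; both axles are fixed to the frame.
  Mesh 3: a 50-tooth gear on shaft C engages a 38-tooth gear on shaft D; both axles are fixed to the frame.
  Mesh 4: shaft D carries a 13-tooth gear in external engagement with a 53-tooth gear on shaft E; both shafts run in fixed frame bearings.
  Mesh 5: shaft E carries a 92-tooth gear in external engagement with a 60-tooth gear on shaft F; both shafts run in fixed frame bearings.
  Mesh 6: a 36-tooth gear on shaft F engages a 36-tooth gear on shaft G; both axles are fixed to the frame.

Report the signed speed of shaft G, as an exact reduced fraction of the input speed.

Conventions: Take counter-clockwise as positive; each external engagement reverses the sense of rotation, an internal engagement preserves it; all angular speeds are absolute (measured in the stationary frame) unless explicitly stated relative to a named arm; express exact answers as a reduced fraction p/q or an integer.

1397825/15111042

6-mesh fixed-axis compound train (all bearings frame-fixed)
mesh 1 [17T→61T]: |ω|/ω_in = 1×17/61 = 17/61, sense flips to −
mesh 2 [55T→82T]: |ω|/ω_in = (17/61)×55/82 = 935/5002, sense flips to +
mesh 3 [50T→38T]: |ω|/ω_in = (935/5002)×50/38 = 23375/95038, sense flips to −
mesh 4 [13T→53T]: |ω|/ω_in = (23375/95038)×13/53 = 303875/5037014, sense flips to +
mesh 5 [92T→60T]: |ω|/ω_in = (303875/5037014)×92/60 = 1397825/15111042, sense flips to −
mesh 6 [36T→36T]: |ω|/ω_in = (1397825/15111042)×36/36 = 1397825/15111042, sense flips to +
signed output speed (× input speed) = 1397825/15111042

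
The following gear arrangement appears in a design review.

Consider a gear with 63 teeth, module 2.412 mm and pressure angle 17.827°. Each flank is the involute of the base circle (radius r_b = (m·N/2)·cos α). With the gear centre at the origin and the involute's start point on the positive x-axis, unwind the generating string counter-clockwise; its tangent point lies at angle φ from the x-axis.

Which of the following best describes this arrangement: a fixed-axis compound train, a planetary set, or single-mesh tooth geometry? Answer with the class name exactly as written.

class = single-mesh tooth geometry [base-circle involute, m = 2.412, 63T]
classification: single-mesh tooth geometry

single-mesh tooth geometry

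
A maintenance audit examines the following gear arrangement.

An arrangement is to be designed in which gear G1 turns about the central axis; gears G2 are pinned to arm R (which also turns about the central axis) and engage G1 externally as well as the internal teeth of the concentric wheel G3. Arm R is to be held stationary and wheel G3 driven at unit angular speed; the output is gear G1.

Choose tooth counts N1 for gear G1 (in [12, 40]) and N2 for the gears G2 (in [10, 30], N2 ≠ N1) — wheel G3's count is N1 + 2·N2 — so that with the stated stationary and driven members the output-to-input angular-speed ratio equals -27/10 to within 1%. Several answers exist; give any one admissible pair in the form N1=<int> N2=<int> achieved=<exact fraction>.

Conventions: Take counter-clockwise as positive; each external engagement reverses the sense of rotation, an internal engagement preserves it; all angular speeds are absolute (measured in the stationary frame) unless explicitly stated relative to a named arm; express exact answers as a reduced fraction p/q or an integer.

design class (target -27/10): planetary set
Willis with ω_arm = 0: ω_sun/ω_ring = −N3/N1; set equal to -27/10  ⇒  N3/N1 = −(-27/10) = 27/10
N3 = N1 + 2·N2  ⇒  N2/N1 = (N3/N1 − 1)/2 = (27/10 − 1)/2 = 17/20
smallest multiple with N1 ≥ 12 and N2 ≥ 10: k = 1  ⇒  N1 = 1·20 = 20, N2 = 1·17 = 17 (N1 ≤ 40, N2 ≤ 30, N2 ≠ N1 ✓), N3 = 20 + 2·17 = 54
check: −N3/N1 with N1 = 20, N3 = 54 gives -27/10; |achieved − target| = 0 ≤ 27/1000 ✓

N1=20 N2=17 achieved=-27/10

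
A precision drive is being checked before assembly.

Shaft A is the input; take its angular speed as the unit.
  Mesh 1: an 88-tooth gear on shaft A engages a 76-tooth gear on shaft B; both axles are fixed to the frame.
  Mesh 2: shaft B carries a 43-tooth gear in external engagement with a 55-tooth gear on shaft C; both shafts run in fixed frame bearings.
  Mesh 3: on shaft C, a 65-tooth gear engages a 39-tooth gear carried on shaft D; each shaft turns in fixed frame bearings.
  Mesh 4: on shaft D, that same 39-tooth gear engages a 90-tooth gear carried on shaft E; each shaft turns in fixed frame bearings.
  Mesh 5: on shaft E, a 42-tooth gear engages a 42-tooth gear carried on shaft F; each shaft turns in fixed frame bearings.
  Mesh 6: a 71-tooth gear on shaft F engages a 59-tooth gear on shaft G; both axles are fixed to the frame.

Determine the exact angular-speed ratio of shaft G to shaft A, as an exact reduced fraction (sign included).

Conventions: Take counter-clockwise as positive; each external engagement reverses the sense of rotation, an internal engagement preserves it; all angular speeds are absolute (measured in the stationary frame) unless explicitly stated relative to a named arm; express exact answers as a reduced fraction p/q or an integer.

39689/50445

class = fixed-axis compound train [6 meshes; 6 ratios multiply, 6 sense flips]
mesh 1 [88T→76T]: running ratio 22/19, sense −
mesh 2 [43T→55T]: running ratio 86/95, sense +
mesh 3 [65T→39T]: running ratio 86/57, sense −
mesh 4 [39T→90T]: running ratio 559/855, sense +
mesh 5 [42T→42T]: running ratio 559/855, sense −
mesh 6 [71T→59T]: running ratio 39689/50445, sense +
ω_out/ω_in = 39689/50445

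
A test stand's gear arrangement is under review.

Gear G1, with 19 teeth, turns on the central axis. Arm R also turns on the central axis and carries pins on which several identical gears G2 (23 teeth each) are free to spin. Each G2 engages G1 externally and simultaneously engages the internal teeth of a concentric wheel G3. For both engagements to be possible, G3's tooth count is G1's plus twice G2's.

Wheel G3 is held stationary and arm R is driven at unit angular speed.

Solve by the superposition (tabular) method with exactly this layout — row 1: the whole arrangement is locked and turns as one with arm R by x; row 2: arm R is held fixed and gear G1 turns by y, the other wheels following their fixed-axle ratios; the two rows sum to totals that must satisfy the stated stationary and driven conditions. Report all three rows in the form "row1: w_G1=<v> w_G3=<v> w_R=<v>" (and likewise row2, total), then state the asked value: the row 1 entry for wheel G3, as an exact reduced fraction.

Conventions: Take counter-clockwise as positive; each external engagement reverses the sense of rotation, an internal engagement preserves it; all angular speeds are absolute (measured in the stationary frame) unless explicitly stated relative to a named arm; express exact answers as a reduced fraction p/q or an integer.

planetary set (19T centre, 23T on arm, 65T internal) — Willis relation
superposition row 1 [locked train]: every member turns x
superposition row 2 [arm held]: sun y, ring −(19/65)·y, arm 0
boundary: total ω_ring = x − (19/65)·y = 0 and total ω_arm = x = 1  ⇒  y = 65/19, x = 1
row 2 ring = −(19/65)·65/19 = -1
totals (row 1 + row 2): sun 1 + 65/19 = 84/19, ring 1 + (-1) = 0, arm 1 + 0 = 1
asked cell (row1, ring) = 1

row1: w_G1=1 w_G3=1 w_R=1
row2: w_G1=65/19 w_G3=-1 w_R=0
total: w_G1=84/19 w_G3=0 w_R=1
asked value: 1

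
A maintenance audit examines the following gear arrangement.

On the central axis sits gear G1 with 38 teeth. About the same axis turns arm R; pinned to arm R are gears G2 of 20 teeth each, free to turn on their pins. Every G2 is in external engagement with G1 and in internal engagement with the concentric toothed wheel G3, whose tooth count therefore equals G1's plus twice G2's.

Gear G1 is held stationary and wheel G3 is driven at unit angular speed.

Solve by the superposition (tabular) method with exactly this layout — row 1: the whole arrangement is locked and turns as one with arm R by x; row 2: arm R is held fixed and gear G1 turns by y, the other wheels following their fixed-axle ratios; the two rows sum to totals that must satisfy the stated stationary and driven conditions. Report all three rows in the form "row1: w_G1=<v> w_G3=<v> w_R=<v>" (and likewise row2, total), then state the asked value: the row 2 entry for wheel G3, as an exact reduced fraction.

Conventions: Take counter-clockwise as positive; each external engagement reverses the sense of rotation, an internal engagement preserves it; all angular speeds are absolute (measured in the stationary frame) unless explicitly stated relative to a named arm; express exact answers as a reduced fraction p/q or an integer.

recognized (axles ride arm R): planetary set, 38/20/78 teeth
row 1: whole set turns with the arm by x
row 2: sun turns y, ring = −(38/78)·y, arm 0
boundary: total ω_sun = x + y = 0 and total ω_ring = x − (38/78)·y = 1  ⇒  y = -39/58, x = 39/58
row 2 ring = −(38/78)·(-39/58) = 19/58
totals (row 1 + row 2): sun 39/58 + (-39/58) = 0, ring 39/58 + 19/58 = 1, arm 39/58 + 0 = 39/58
asked cell (row2, ring) = 19/58

row1: w_G1=39/58 w_G3=39/58 w_R=39/58
row2: w_G1=-39/58 w_G3=19/58 w_R=0
total: w_G1=0 w_G3=1 w_R=39/58
asked value: 19/58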